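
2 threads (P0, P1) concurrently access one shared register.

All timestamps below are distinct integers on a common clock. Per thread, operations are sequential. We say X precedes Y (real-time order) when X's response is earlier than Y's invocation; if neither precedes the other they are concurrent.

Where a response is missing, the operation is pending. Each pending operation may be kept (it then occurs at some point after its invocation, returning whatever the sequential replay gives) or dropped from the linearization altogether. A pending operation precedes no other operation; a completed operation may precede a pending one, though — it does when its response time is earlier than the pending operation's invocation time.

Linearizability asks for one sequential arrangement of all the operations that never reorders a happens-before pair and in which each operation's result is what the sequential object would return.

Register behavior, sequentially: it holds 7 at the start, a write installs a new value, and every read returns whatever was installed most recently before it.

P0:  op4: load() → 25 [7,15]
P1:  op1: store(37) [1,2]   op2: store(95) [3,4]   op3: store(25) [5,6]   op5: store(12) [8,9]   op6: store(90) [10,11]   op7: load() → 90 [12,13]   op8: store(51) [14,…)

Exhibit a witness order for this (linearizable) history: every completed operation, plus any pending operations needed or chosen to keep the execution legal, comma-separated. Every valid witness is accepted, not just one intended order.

op1, op2, op3, op4, op5, op6, op7

step 1: op1 store(37) — value 37
step 2: op2 store(95) — value 95
step 3: op3 store(25) — value 25
step 4: op4 load() → 25 — value 25
step 5: op5 store(12) — value 12
step 6: op6 store(90) — value 90
step 7: op7 load() → 90 — value 90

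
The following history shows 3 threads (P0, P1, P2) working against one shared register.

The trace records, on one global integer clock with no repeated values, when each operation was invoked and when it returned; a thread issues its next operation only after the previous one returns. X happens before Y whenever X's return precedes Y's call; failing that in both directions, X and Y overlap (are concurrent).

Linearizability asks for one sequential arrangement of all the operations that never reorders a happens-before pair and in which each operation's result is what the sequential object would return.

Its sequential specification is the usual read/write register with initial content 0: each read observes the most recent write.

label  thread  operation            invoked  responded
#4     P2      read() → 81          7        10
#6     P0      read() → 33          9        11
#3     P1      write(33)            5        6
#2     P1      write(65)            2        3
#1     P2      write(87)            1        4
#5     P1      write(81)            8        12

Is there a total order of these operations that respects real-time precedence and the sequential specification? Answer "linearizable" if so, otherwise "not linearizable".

linearizable

one valid linearization: #1, #2, #3, #6, #5, #4
step 1: #1 write(87) — value 87
step 2: #2 write(65) — value 65
step 3: #3 write(33) — value 33
step 4: #6 read() → 33 — value 33
step 5: #5 write(81) — value 81
step 6: #4 read() → 81 — value 81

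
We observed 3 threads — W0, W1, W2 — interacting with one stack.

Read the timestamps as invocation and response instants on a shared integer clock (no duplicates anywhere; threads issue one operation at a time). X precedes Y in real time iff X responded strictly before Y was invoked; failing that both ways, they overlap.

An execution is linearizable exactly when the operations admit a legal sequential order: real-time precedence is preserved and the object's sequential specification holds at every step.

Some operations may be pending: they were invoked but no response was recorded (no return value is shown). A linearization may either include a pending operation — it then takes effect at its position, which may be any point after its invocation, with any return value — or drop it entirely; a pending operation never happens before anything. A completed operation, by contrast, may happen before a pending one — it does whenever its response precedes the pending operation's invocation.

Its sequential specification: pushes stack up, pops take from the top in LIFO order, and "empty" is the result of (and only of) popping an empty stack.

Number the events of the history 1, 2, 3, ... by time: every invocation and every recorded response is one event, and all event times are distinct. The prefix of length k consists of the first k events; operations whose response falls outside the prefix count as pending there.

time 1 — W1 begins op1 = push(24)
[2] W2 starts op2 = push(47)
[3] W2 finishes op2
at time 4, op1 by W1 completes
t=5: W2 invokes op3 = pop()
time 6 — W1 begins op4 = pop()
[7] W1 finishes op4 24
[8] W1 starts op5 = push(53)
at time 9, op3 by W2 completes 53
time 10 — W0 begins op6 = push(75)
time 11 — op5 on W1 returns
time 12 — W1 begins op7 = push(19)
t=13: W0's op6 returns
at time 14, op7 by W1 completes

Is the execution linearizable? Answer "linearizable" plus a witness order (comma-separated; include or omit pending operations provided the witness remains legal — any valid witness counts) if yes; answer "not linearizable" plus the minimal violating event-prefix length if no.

linearizable — witness: op2, op1, op4, op5, op3, op6, op7

1. op2 push(47), leaving stack <47>
2. op1 push(24), leaving stack <47,24>
3. op4 pop() → 24, leaving stack <47>
4. op5 push(53), leaving stack <47,53>
5. op3 pop() → 53, leaving stack <47>
6. op6 push(75), leaving stack <47,75>
7. op7 push(19), leaving stack <47,75,19>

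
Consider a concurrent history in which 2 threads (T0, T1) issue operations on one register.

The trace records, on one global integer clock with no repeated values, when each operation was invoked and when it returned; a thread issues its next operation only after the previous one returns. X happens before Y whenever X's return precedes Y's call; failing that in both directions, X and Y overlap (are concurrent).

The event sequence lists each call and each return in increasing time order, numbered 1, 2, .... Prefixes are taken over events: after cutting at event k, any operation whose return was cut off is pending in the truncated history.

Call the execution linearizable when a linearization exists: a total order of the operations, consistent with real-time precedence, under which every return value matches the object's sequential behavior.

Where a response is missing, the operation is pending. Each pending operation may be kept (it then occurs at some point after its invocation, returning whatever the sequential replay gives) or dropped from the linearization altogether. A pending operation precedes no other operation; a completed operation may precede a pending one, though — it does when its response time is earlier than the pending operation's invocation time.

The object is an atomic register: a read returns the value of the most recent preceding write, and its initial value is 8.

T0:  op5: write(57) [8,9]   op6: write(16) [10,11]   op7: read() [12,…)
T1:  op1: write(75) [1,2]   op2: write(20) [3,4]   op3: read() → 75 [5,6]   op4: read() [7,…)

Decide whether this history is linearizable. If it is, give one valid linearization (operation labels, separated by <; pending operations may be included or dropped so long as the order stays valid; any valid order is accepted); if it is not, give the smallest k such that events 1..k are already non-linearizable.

not linearizable — minimal violating prefix: 6 events

cut after 5 events: linearizable; cut after 6 events (op3 responds, time 6): not linearizable
exactly one order of the 3 completed ops respects real time; the register replay fails
for example op1, op2, op3 fails at step 3: op3 read() → 75 is not legal there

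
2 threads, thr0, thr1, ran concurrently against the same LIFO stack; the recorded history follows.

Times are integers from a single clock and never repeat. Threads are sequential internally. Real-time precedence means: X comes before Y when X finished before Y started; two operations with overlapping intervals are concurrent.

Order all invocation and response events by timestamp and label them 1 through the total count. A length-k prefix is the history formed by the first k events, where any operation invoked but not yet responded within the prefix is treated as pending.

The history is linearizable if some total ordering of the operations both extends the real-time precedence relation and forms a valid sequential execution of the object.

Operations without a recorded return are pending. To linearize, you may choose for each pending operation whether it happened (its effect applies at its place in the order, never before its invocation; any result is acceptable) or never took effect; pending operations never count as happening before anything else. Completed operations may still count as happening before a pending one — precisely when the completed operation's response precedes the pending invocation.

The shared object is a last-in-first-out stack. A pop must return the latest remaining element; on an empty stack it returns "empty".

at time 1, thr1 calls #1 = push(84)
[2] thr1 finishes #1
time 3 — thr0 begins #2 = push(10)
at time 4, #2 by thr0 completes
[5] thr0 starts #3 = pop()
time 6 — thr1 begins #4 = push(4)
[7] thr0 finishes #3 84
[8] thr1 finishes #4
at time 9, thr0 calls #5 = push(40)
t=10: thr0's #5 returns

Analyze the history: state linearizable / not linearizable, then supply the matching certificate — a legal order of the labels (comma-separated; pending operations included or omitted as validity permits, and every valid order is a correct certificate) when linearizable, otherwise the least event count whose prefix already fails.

events 1..6 are fine; event 7 — the response of #3 at time 7 — makes the prefix non-linearizable
a single order respects real time; the 3 completed LIFO stack operations fail replay along it
no completion choice of the 1 pending operation (#4) rescues it — every subset was tried
sample order #1, #2, #3 (pending dropped) stalls at step 3 — #3 pop() → 84 has no legal effect

not linearizable — minimal violating prefix: 7 events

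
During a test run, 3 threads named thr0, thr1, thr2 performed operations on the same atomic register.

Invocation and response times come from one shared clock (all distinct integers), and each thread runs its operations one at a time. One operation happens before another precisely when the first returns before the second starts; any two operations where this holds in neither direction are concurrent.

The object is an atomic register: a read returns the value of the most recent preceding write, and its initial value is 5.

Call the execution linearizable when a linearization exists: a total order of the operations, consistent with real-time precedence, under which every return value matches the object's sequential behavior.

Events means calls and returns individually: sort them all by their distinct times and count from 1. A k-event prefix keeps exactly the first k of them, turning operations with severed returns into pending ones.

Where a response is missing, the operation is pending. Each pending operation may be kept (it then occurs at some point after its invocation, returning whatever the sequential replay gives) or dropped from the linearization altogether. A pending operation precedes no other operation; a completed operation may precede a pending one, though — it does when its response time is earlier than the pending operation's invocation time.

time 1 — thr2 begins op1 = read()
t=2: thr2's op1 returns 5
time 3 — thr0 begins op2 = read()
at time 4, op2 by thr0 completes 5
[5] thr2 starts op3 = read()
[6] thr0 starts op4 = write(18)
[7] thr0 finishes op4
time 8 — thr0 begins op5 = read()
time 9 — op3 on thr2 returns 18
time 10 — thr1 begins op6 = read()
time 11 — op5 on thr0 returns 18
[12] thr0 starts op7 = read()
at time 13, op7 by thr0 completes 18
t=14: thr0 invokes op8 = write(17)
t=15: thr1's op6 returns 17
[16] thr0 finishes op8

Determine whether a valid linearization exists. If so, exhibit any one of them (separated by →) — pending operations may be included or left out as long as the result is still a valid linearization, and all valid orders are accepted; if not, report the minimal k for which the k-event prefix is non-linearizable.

1. op1 read() → 5, leaving value 5
2. op2 read() → 5, leaving value 5
3. op4 write(18), leaving value 18
4. op3 read() → 18, leaving value 18
5. op5 read() → 18, leaving value 18
6. op7 read() → 18, leaving value 18
7. op8 write(17), leaving value 17
8. op6 read() → 17, leaving value 17

linearizable — witness: op1 → op2 → op4 → op3 → op5 → op7 → op8 → op6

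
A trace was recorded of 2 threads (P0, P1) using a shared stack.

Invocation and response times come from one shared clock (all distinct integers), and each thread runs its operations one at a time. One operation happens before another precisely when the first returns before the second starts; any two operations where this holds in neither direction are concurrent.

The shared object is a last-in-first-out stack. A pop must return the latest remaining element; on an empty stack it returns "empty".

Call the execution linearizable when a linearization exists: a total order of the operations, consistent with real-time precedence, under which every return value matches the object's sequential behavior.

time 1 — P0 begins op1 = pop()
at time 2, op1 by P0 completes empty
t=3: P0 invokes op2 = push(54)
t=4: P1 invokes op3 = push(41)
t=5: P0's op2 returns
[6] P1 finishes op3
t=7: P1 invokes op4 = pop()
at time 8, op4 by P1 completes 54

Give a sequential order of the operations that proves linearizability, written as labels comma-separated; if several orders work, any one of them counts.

op1, op3, op2, op4

after step 1 (op1 pop() → empty): stack <>
after step 2 (op3 push(41)): stack <41>
after step 3 (op2 push(54)): stack <41,54>
after step 4 (op4 pop() → 54): stack <41>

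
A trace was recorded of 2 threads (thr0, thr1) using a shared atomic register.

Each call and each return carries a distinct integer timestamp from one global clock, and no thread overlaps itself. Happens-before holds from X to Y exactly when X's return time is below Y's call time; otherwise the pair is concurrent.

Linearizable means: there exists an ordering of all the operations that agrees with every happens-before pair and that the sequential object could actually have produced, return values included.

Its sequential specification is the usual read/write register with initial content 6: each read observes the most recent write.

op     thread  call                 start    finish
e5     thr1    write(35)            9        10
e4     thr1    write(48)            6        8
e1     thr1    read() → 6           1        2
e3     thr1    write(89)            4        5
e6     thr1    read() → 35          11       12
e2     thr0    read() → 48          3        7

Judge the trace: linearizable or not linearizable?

witness order: e1, e3, e4, e2, e5, e6
1. e1 read() → 6, leaving value 6
2. e3 write(89), leaving value 89
3. e4 write(48), leaving value 48
4. e2 read() → 48, leaving value 48
5. e5 write(35), leaving value 35
6. e6 read() → 35, leaving value 35

linearizable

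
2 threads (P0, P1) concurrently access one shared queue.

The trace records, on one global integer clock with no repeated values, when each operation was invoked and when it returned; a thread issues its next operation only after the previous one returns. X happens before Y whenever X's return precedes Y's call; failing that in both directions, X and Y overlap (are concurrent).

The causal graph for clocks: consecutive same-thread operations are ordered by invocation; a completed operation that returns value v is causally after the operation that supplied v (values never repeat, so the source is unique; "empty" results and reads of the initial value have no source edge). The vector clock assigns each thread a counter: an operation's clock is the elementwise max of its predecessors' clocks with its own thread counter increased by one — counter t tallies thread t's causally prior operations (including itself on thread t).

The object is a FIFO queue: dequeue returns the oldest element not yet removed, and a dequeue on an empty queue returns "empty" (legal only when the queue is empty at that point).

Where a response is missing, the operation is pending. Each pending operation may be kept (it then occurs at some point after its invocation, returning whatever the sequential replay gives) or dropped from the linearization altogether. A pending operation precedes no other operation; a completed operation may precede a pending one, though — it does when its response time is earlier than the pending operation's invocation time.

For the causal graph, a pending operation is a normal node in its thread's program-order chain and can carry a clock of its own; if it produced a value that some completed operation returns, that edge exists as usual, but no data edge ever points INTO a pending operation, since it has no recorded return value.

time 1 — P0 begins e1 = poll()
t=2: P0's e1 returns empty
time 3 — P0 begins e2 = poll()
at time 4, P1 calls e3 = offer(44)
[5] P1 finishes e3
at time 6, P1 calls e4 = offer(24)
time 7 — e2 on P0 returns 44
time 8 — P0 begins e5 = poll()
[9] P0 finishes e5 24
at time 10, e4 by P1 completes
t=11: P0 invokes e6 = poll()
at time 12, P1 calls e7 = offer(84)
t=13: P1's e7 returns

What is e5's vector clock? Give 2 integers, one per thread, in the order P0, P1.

invoked at 4, e3 has no predecessors; its own P1 bump gives (0, 1)
invoked at 1, e1 has no predecessors; its own P0 bump gives (1, 0)
e4 (invocation 6): componentwise max over VC(e3)=(0, 1), +1 at P1, giving (0, 2)
e7 (invocation 12): componentwise max over VC(e4)=(0, 2), +1 at P1, giving (0, 3)
e2 (invocation 3): componentwise max over VC(e1)=(1, 0), VC(e3)=(0, 1), +1 at P0, giving (2, 1)
e5 (invocation 8): componentwise max over VC(e2)=(2, 1), VC(e4)=(0, 2), +1 at P0, giving (3, 2)
e6 (invocation 11): componentwise max over VC(e5)=(3, 2), +1 at P0, giving (4, 2)
target: VC(e5) = (3, 2)

(3, 2)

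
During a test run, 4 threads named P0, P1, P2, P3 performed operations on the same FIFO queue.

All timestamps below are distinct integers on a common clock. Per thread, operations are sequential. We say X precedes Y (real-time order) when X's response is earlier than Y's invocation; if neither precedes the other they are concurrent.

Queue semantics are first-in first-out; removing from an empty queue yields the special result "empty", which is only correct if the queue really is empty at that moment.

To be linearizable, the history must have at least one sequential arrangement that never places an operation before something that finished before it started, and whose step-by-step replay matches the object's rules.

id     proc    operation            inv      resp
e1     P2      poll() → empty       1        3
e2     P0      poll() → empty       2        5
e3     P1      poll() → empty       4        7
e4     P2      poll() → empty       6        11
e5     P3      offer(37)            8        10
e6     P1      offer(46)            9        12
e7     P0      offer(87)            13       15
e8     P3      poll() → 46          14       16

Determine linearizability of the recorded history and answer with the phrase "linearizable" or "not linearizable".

a witness: e1, e2, e3, e4, e6, e5, e7, e8
after step 1 (e1 poll() → empty): queue <>
after step 2 (e2 poll() → empty): queue <>
after step 3 (e3 poll() → empty): queue <>
after step 4 (e4 poll() → empty): queue <>
after step 5 (e6 offer(46)): queue <46>
after step 6 (e5 offer(37)): queue <46,37>
after step 7 (e7 offer(87)): queue <46,37,87>
after step 8 (e8 poll() → 46): queue <37,87>

linearizable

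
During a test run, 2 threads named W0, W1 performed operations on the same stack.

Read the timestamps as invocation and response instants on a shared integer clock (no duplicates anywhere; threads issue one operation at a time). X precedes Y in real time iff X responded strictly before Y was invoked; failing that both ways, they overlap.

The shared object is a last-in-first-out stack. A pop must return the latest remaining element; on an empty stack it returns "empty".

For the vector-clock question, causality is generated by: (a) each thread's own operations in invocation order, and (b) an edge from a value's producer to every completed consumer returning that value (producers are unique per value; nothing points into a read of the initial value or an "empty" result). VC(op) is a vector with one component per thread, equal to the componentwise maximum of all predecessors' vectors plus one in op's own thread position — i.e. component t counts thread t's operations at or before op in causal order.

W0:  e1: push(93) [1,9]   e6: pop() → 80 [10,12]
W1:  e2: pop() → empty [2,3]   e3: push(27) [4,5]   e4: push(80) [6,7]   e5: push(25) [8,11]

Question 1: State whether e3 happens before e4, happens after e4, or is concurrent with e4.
e3 spans [4,5], e4 spans [6,7]
resp(e3)=5 < inv(e4)=6

before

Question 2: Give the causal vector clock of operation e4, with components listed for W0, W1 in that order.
e2, invoked 2, has no incoming edges; only W1's bump applies → (0, 1)
e1, invoked 1, has no incoming edges; only W0's bump applies → (1, 0)
merge at e3 (invoked 4): VC(e2)=(0, 1), own-thread bump on W1 → (0, 2)
merge at e4 (invoked 6): VC(e3)=(0, 2), own-thread bump on W1 → (0, 3)
merge at e5 (invoked 8): VC(e4)=(0, 3), own-thread bump on W1 → (0, 4)
merge at e6 (invoked 10): VC(e1)=(1, 0), VC(e4)=(0, 3), own-thread bump on W0 → (2, 3)
target: VC(e4) = (0, 3)

(0, 3)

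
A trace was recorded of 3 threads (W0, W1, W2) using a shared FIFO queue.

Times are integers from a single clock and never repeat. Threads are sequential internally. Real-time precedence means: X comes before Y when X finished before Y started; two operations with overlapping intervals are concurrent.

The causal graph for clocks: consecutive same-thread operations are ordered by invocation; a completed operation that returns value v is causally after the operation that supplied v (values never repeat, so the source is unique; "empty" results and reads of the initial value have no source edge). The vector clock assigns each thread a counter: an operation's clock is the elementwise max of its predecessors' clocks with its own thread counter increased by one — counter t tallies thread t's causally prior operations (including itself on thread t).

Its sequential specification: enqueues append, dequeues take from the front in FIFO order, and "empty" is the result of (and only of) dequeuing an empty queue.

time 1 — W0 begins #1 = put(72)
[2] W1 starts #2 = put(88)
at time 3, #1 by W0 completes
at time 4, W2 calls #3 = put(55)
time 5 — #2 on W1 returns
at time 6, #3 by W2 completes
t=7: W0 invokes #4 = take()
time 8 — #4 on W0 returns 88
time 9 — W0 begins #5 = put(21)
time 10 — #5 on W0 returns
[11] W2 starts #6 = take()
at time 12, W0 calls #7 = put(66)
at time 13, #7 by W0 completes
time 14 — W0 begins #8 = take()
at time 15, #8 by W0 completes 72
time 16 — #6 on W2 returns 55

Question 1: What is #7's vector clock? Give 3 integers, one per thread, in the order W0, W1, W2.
(4, 1, 0)

#3 (invocation 4): nothing precedes it; W2's component alone gives (0, 0, 1)
#2 (invocation 2): nothing precedes it; W1's component alone gives (0, 1, 0)
#1 (invocation 1): nothing precedes it; W0's component alone gives (1, 0, 0)
#6, invoked 11, takes VC(#3)=(0, 0, 1) under max, adds 1 for W2 → (0, 0, 2)
#4, invoked 7, takes VC(#1)=(1, 0, 0), VC(#2)=(0, 1, 0) under max, adds 1 for W0 → (2, 1, 0)
#5, invoked 9, takes VC(#4)=(2, 1, 0) under max, adds 1 for W0 → (3, 1, 0)
#7, invoked 12, takes VC(#5)=(3, 1, 0) under max, adds 1 for W0 → (4, 1, 0)
#8, invoked 14, takes VC(#1)=(1, 0, 0), VC(#7)=(4, 1, 0) under max, adds 1 for W0 → (5, 1, 0)
target: VC(#7) = (4, 1, 0)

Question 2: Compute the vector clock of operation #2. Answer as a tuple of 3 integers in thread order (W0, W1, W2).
(0, 1, 0)

no predecessors for #3 (invoked 4): W2 increments from zero → (0, 0, 1)
no predecessors for #2 (invoked 2): W1 increments from zero → (0, 1, 0)
no predecessors for #1 (invoked 1): W0 increments from zero → (1, 0, 0)
#6 (invocation 11): componentwise max over VC(#3)=(0, 0, 1), +1 at W2, giving (0, 0, 2)
#4 (invocation 7): componentwise max over VC(#1)=(1, 0, 0), VC(#2)=(0, 1, 0), +1 at W0, giving (2, 1, 0)
#5 (invocation 9): componentwise max over VC(#4)=(2, 1, 0), +1 at W0, giving (3, 1, 0)
#7 (invocation 12): componentwise max over VC(#5)=(3, 1, 0), +1 at W0, giving (4, 1, 0)
#8 (invocation 14): componentwise max over VC(#1)=(1, 0, 0), VC(#7)=(4, 1, 0), +1 at W0, giving (5, 1, 0)
target: VC(#2) = (0, 1, 0)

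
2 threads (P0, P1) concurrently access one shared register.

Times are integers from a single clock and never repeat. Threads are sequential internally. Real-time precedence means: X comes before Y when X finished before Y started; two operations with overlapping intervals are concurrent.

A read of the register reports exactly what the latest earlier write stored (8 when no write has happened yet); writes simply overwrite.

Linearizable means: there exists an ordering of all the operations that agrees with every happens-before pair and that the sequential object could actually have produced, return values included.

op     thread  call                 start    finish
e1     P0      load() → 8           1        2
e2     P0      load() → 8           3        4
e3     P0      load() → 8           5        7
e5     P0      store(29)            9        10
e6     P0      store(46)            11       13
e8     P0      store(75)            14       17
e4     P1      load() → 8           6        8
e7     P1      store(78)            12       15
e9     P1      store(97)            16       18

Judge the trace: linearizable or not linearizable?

one valid linearization: e1, e2, e3, e4, e5, e6, e7, e8, e9
after step 1 (e1 load() → 8): value 8
after step 2 (e2 load() → 8): value 8
after step 3 (e3 load() → 8): value 8
after step 4 (e4 load() → 8): value 8
after step 5 (e5 store(29)): value 29
after step 6 (e6 store(46)): value 46
after step 7 (e7 store(78)): value 78
after step 8 (e8 store(75)): value 75
after step 9 (e9 store(97)): value 97

linearizable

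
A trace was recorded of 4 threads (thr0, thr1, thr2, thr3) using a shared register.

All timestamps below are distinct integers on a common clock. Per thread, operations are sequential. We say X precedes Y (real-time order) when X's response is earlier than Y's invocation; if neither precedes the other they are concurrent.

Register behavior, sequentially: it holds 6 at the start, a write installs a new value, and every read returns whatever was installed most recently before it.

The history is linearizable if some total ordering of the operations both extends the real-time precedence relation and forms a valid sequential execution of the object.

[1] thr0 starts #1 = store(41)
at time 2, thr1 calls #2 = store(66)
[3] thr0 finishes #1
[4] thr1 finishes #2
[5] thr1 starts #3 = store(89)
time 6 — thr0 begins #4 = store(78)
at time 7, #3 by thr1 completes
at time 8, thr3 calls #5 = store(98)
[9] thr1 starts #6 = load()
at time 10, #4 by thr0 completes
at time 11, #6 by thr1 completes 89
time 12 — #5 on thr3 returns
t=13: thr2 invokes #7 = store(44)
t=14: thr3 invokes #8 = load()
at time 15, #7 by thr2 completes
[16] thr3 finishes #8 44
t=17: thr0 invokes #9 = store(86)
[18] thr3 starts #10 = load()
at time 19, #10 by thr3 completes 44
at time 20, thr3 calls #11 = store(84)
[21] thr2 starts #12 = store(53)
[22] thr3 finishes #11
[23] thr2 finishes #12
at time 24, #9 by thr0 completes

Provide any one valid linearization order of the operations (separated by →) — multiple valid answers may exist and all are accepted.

#1 → #2 → #3 → #6 → #4 → #5 → #7 → #8 → #10 → #9 → #11 → #12

step 1: #1 store(41) — value 41
step 2: #2 store(66) — value 66
step 3: #3 store(89) — value 89
step 4: #6 load() → 89 — value 89
step 5: #4 store(78) — value 78
step 6: #5 store(98) — value 98
step 7: #7 store(44) — value 44
step 8: #8 load() → 44 — value 44
step 9: #10 load() → 44 — value 44
step 10: #9 store(86) — value 86
step 11: #11 store(84) — value 84
step 12: #12 store(53) — value 53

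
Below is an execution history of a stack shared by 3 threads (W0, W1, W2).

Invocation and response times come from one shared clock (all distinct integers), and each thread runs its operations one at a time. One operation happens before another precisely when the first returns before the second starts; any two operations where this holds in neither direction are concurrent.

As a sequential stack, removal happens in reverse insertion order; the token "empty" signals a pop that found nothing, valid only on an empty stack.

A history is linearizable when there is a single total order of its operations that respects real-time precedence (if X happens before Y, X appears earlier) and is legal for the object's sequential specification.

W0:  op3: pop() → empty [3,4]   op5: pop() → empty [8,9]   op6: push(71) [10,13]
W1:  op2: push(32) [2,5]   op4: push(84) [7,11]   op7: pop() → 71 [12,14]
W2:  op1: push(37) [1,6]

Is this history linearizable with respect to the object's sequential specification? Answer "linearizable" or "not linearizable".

the violation lands at event 9, op5's response at time 9: events 1..8 linearize, events 1..9 do not
all 6 real-time-respecting orders fail — 4 completed stack operations, no legal replay
no escape via the 1 pending operation (op4): every completion choice fails
sample order op1, op2, op3, op5 (pending dropped) stalls at step 3 — op3 pop() → empty has no legal effect
sample order op1, op3, op2, op5 (pending dropped) stalls at step 2 — op3 pop() → empty has no legal effect

not linearizable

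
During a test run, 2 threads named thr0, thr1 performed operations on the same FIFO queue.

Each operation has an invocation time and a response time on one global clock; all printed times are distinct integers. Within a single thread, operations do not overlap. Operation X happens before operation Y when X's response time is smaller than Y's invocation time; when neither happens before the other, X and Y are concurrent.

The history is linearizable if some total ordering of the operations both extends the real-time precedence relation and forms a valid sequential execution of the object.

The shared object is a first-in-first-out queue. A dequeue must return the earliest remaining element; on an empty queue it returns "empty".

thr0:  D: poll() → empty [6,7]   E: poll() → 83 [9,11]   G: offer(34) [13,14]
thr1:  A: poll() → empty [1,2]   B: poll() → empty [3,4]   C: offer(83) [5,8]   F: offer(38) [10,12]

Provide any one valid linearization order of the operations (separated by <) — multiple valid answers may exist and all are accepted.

1. A poll() → empty, leaving queue <>
2. B poll() → empty, leaving queue <>
3. D poll() → empty, leaving queue <>
4. C offer(83), leaving queue <83>
5. E poll() → 83, leaving queue <>
6. F offer(38), leaving queue <38>
7. G offer(34), leaving queue <38,34>

A < B < D < C < E < F < G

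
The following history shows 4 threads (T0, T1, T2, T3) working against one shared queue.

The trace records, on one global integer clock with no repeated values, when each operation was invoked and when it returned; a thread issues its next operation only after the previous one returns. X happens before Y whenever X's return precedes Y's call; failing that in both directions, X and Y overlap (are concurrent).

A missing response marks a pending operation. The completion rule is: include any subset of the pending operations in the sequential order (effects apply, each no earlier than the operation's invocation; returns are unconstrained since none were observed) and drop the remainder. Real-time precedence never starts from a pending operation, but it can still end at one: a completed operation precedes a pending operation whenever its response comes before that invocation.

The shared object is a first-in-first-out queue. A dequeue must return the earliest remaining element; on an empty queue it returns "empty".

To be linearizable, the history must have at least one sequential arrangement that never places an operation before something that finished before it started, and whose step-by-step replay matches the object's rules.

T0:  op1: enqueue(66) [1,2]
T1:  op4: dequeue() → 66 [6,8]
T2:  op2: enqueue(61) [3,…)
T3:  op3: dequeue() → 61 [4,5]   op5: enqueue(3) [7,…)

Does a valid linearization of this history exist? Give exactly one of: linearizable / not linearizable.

the violation lands at event 5, op3's response at time 5: events 1..4 linearize, events 1..5 do not
exactly one order of the 2 completed ops respects real time; the queue replay fails
no escape via the 1 pending operation (op2): every completion choice fails
for example op1, op3 (pending dropped) fails at step 2: op3 dequeue() → 61 is not legal there

not linearizable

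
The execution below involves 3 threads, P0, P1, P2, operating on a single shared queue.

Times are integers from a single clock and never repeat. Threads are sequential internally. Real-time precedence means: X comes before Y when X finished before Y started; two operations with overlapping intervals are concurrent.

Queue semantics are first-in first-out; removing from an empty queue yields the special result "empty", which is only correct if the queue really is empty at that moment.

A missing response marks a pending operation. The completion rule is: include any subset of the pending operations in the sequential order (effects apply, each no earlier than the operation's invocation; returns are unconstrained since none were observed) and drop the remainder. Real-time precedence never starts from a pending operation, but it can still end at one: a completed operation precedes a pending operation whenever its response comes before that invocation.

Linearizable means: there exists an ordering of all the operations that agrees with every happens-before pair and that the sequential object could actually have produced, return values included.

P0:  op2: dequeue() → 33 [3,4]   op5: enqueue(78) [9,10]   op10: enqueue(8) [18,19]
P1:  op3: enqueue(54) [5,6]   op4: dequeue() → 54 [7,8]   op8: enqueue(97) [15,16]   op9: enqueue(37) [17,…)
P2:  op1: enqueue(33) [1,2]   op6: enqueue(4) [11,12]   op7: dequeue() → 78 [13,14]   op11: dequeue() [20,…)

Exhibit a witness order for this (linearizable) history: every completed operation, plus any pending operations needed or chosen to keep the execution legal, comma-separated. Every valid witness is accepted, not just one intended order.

op1, op2, op3, op4, op5, op6, op7, op8, op9, op10

1. op1 enqueue(33), leaving queue <33>
2. op2 dequeue() → 33, leaving queue <>
3. op3 enqueue(54), leaving queue <54>
4. op4 dequeue() → 54, leaving queue <>
5. op5 enqueue(78), leaving queue <78>
6. op6 enqueue(4), leaving queue <78,4>
7. op7 dequeue() → 78, leaving queue <4>
8. op8 enqueue(97), leaving queue <4,97>
9. op9 enqueue(37) (pending, included), leaving queue <4,97,37>
10. op10 enqueue(8), leaving queue <4,97,37,8>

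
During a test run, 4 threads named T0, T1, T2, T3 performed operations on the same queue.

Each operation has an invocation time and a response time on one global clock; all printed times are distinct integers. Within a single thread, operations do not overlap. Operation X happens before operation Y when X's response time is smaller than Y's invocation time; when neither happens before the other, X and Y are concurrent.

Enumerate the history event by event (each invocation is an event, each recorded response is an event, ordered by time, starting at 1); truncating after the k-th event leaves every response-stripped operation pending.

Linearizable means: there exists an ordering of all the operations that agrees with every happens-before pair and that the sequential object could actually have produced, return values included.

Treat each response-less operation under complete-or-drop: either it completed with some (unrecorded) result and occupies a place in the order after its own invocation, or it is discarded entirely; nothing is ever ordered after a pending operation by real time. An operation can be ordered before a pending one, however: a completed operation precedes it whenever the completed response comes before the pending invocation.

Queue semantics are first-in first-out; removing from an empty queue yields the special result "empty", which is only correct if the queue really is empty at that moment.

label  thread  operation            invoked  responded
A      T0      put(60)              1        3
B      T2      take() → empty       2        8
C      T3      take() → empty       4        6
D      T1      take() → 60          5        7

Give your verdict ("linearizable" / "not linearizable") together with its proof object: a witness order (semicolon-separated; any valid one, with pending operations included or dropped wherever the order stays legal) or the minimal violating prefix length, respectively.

after step 1 (A put(60)): queue <60>
after step 2 (D take() → 60): queue <>
after step 3 (B take() → empty): queue <>
after step 4 (C take() → empty): queue <>

linearizable — witness: A; D; B; C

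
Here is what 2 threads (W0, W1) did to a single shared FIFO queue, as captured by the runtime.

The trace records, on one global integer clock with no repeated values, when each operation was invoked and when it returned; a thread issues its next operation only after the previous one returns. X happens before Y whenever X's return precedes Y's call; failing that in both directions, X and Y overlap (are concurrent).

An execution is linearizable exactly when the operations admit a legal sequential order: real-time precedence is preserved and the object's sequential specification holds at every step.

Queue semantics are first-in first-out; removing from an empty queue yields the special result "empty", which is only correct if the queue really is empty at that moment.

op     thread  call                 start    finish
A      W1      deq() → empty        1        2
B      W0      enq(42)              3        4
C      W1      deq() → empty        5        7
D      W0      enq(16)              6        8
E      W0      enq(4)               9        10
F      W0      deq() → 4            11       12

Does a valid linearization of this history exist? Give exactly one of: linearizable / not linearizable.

prefix check: 1..6 passes, 1..7 fails once C's time-7 response joins
exactly one order of the 3 completed ops respects real time; the FIFO queue replay fails
every completion of the 1 pending operation (D) was checked; none linearizes
for example A, B, C (pending dropped) fails at step 3: C deq() → empty is not legal there

not linearizable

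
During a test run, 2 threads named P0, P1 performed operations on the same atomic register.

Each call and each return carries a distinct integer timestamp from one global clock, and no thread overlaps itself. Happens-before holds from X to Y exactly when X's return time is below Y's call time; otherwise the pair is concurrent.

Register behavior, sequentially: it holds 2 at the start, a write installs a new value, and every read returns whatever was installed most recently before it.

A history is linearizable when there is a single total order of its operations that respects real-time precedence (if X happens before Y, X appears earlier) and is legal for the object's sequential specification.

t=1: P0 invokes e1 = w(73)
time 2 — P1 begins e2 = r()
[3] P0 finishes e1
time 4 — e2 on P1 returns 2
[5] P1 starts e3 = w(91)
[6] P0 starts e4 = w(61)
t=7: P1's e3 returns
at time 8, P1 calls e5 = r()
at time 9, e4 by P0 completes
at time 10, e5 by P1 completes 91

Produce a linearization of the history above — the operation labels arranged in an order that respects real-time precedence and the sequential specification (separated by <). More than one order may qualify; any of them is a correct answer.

e2 < e1 < e3 < e5 < e4

1. e2 r() → 2, leaving value 2
2. e1 w(73), leaving value 73
3. e3 w(91), leaving value 91
4. e5 r() → 91, leaving value 91
5. e4 w(61), leaving value 61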